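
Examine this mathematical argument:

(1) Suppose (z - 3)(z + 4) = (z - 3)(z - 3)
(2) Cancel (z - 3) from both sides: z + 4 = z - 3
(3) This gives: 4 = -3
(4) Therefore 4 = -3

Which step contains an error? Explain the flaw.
Step 2: Cancel (z - 3) from both sides: z + 4 = z - 3

Step 2 cancels (z - 3) from both sides. This is only valid if (z - 3) ≠ 0, i.e., z ≠ 3. When z = 3, both sides equal zero regardless of the other factors. The correct approach requires considering z = 3 as a separate case.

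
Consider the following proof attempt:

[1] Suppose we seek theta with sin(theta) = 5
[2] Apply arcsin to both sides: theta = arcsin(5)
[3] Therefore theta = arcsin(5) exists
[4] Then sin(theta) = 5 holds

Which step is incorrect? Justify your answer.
Step 2: Apply arcsin to both sides: theta = arcsin(5)

Step 2 applies arcsin to 5. However, arcsin(x) is only defined for x in [-1, 1] because sin(theta) can only produce values in that range. Since |5| > 1, arcsin(5) is undefined. There is no angle whose sine equals 5.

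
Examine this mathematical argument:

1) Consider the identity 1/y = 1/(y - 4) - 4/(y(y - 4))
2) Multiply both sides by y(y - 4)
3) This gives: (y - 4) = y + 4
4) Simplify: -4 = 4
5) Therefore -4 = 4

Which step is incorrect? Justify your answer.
Step 3: This gives: (y - 4) = y + 4

Step 3 makes a sign error when clearing denominators. Multiplying -4/(y(y - 4)) by y(y - 4) gives -4, not +4. The correct result is (y - 4) = y - 4, which is trivially true, not (y - 4) = y + 4. (Step 1 is a valid identity: 1/(y - 4) - 4/(y(y - 4)) = (y - 4)/(y(y - 4)) = 1/y.)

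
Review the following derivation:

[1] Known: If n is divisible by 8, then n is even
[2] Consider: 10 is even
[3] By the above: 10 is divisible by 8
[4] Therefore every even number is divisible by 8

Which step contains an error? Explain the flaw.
Step 3: By the above: 10 is divisible by 8

Step 3 commits the fallacy of affirming the consequent. The known fact 'divisible by 8 → even' does NOT imply 'even → divisible by 8'. That would be the converse, which is false. For example, 10 is even but 10 ÷ 8 = 1.25, which is not an integer.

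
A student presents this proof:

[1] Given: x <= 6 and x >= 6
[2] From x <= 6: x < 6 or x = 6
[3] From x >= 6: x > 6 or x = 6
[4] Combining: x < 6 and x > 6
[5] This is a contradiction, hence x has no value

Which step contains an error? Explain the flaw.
Step 4: Combining: x < 6 and x > 6

Step 4 incorrectly combines the conditions. From x <= 6 and x >= 6, the intersection is x = 6. The error treats the 'or' cases as 'and' requirements. The correct conclusion is that x = 6 is the unique solution, not that no solution exists.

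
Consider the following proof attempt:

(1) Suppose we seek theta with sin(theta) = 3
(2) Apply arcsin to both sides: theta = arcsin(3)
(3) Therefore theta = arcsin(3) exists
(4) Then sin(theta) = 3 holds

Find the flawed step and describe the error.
Step 2: Apply arcsin to both sides: theta = arcsin(3)

Step 2 applies arcsin to 3. However, arcsin(x) is only defined for x in [-1, 1] because sin(theta) can only produce values in that range. Since |3| > 1, arcsin(3) is undefined. There is no angle whose sine equals 3.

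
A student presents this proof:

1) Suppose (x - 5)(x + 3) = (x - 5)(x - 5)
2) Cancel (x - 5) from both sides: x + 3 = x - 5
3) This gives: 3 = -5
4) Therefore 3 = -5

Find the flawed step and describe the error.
Step 2: Cancel (x - 5) from both sides: x + 3 = x - 5

Step 2 cancels (x - 5) from both sides. This is only valid if (x - 5) ≠ 0, i.e., x ≠ 5. When x = 5, both sides equal zero regardless of the other factors. The correct approach requires considering x = 5 as a separate case.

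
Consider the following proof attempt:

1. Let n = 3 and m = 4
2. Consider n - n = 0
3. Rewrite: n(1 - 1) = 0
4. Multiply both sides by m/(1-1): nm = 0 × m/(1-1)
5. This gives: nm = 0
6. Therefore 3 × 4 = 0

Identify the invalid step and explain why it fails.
Step 4: Multiply both sides by m/(1-1): nm = 0 × m/(1-1)

Step 4 multiplies both sides by m/(1-1). However, 1-1 = 0, so this is multiplication by m/0, which is undefined. We cannot multiply by an undefined expression.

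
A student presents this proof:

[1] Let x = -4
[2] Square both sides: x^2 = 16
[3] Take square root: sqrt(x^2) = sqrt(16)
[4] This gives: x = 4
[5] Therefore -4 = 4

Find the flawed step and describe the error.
Step 4: This gives: x = 4

Step 4 incorrectly states that sqrt(x^2) = x. The correct identity is sqrt(x^2) = |x|. Since x = -4 < 0, we have sqrt(x^2) = |-4| = 4, not x = -4.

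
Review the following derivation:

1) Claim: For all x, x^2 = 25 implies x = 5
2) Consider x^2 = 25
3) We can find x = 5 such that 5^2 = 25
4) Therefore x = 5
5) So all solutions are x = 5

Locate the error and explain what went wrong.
Step 4: Therefore x = 5

Step 4 incorrectly concludes that x = 5 is the only solution. The proof shows that x = 5 is A solution (existence), but does not show it is the ONLY solution (uniqueness). In fact, x = -5 is also a solution since (-5)^2 = 25. Finding one solution doesn't prove there are no others.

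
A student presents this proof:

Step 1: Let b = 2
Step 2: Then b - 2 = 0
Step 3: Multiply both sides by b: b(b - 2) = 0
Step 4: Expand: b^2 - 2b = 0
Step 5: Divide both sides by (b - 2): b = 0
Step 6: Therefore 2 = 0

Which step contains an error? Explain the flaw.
Step 5: Divide both sides by (b - 2): b = 0

Step 5 divides both sides by (b - 2). However, since b = 2, we have (b - 2) = 0. Division by zero is undefined, making this step invalid.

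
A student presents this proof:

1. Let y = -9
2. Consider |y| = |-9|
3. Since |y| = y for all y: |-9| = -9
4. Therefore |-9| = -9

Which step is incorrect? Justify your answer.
Step 3: Since |y| = y for all y: |-9| = -9

Step 3 incorrectly states that |y| = y for all y. The correct definition is |y| = y when y >= 0, and |y| = -y when y < 0. Since -9 < 0, we have |-9| = -(-9) = 9, not -9.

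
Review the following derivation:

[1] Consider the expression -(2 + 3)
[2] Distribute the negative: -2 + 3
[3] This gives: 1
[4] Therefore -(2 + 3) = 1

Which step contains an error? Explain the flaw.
Step 2: Distribute the negative: -2 + 3

Step 2 incorrectly distributes the negative sign. The correct distribution is -(2 + 3) = -2 - 3 = -5. The negative must be applied to both terms, not just the first. The error treats -(2 + 3) as -2 + 3, which equals 1 instead of -5.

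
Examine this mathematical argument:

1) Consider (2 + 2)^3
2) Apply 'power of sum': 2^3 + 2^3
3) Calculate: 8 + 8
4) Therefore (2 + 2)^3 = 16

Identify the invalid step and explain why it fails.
Step 2: Apply 'power of sum': 2^3 + 2^3

Step 2 incorrectly applies a non-existent rule '(a+b)^n = a^n + b^n'. This is false in general. The correct expansion uses the binomial theorem. The actual value is (2 + 2)^3 = 4^3 = 64, not 16.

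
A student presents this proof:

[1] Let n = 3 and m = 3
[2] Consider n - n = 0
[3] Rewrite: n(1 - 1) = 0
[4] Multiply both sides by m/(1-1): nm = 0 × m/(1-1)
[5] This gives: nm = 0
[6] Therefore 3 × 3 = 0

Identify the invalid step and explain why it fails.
Step 4: Multiply both sides by m/(1-1): nm = 0 × m/(1-1)

Step 4 multiplies both sides by m/(1-1). However, 1-1 = 0, so this is multiplication by m/0, which is undefined. We cannot multiply by an undefined expression.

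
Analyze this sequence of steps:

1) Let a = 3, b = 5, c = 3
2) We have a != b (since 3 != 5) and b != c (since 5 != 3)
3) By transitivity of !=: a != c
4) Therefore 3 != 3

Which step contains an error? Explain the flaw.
Step 3: By transitivity of !=: a != c

Step 3 incorrectly applies transitivity to the '!=' relation. Transitivity states: if a R b and b R c, then a R c. However, '!=' is not transitive. Counterexample: 3 != 5 and 5 != 3, but 3 = 3 (both equal 3). Transitivity holds for relations like <, <=, =, but not for !=.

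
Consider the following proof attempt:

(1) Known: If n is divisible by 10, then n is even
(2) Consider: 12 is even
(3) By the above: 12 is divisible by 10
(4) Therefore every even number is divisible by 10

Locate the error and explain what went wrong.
Step 3: By the above: 12 is divisible by 10

Step 3 commits the fallacy of affirming the consequent. The known fact 'divisible by 10 → even' does NOT imply 'even → divisible by 10'. That would be the converse, which is false. For example, 12 is even but 12 ÷ 10 = 1.20, which is not an integer.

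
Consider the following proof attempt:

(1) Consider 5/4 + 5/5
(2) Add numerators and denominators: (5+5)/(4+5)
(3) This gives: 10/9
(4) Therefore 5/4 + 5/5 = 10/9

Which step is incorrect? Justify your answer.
Step 2: Add numerators and denominators: (5+5)/(4+5)

Step 2 incorrectly adds fractions by separately adding numerators and denominators. This is wrong. The correct method requires a common denominator: 5/4 + 5/5 = (5×5 + 5×4)/(4×5) = 45/20 = 9/4. The method used gives 10/9, which is different.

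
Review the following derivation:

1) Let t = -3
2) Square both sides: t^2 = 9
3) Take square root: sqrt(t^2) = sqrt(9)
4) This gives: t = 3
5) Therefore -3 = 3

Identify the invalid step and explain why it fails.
Step 4: This gives: t = 3

Step 4 incorrectly states that sqrt(t^2) = t. The correct identity is sqrt(t^2) = |t|. Since t = -3 < 0, we have sqrt(t^2) = |-3| = 3, not t = -3.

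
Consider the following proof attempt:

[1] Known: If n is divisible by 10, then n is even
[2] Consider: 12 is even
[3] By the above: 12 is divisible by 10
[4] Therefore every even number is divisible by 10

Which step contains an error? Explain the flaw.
Step 3: By the above: 12 is divisible by 10

Step 3 commits the fallacy of affirming the consequent. The known fact 'divisible by 10 → even' does NOT imply 'even → divisible by 10'. That would be the converse, which is false. For example, 12 is even but 12 ÷ 10 = 1.20, which is not an integer.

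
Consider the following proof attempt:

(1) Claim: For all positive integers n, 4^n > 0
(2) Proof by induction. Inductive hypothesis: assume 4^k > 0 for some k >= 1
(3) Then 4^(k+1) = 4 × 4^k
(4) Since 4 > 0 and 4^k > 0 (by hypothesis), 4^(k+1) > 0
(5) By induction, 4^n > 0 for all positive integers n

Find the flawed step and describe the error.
Step 5: By induction, 4^n > 0 for all positive integers n

Step 5 concludes the proof by induction, but no base case was ever established. A valid induction proof requires: (1) a base case proving 4^1 > 0, and (2) an inductive step showing IF 4^k > 0 THEN 4^(k+1) > 0. Steps 2-4 correctly establish the inductive step, but without the base case the conclusion in step 5 does not follow.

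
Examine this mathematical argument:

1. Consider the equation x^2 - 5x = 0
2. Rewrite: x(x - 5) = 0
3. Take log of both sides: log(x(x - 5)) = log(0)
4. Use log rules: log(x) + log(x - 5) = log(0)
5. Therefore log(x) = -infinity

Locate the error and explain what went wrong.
Step 3: Take log of both sides: log(x(x - 5)) = log(0)

Step 3 takes the logarithm of both sides, resulting in log(0) on the right side. The logarithm is only defined for positive numbers; log(0) is undefined (approaches negative infinity). This operation is invalid.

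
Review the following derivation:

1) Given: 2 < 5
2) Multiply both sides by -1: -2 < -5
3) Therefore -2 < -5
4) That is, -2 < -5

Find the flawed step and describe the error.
Step 2: Multiply both sides by -1: -2 < -5

Step 2 multiplies both sides by -1 but fails to reverse the inequality sign. When multiplying (or dividing) an inequality by a negative number, the direction must be reversed. Since 2 < 5, we should get -2 > -5, i.e., -2 > -5.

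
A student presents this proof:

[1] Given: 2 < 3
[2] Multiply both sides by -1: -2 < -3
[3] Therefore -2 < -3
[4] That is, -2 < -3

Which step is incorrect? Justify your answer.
Step 2: Multiply both sides by -1: -2 < -3

Step 2 multiplies both sides by -1 but fails to reverse the inequality sign. When multiplying (or dividing) an inequality by a negative number, the direction must be reversed. Since 2 < 3, we should get -2 > -3, i.e., -2 > -3.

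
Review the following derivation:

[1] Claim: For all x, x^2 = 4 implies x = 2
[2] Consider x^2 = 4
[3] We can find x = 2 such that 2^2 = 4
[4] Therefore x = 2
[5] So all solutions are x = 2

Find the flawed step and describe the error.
Step 4: Therefore x = 2

Step 4 incorrectly concludes that x = 2 is the only solution. The proof shows that x = 2 is A solution (existence), but does not show it is the ONLY solution (uniqueness). In fact, x = -2 is also a solution since (-2)^2 = 4. Finding one solution doesn't prove there are no others.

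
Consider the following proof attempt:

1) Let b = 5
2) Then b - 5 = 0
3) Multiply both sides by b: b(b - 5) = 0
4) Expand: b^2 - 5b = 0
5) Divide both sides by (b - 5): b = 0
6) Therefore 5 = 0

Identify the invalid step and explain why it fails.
Step 5: Divide both sides by (b - 5): b = 0

Step 5 divides both sides by (b - 5). However, since b = 5, we have (b - 5) = 0. Division by zero is undefined, making this step invalid.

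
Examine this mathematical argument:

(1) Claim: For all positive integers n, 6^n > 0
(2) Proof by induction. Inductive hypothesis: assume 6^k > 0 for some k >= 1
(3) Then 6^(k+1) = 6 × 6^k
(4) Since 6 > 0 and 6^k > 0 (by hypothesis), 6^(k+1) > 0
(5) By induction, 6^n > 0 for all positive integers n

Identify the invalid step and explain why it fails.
Step 5: By induction, 6^n > 0 for all positive integers n

Step 5 concludes the proof by induction, but no base case was ever established. A valid induction proof requires: (1) a base case proving 6^1 > 0, and (2) an inductive step showing IF 6^k > 0 THEN 6^(k+1) > 0. Steps 2-4 correctly establish the inductive step, but without the base case the conclusion in step 5 does not follow.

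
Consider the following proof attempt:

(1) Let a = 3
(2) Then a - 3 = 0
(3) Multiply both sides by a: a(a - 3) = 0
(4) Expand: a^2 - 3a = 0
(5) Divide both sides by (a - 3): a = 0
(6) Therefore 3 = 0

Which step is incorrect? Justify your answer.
Step 5: Divide both sides by (a - 3): a = 0

Step 5 divides both sides by (a - 3). However, since a = 3, we have (a - 3) = 0. Division by zero is undefined, making this step invalid.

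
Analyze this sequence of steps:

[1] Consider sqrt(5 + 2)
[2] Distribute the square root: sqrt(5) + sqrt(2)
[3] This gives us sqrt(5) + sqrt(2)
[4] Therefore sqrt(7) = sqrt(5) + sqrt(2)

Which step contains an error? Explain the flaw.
Step 2: Distribute the square root: sqrt(5) + sqrt(2)

Step 2 incorrectly 'distributes' the square root over addition. The square root function does not distribute: sqrt(a + b) ≠ sqrt(a) + sqrt(b). In fact, sqrt(5 + 2) = sqrt(7) ≈ 2.6458, while sqrt(5) + sqrt(2) ≈ 3.6503.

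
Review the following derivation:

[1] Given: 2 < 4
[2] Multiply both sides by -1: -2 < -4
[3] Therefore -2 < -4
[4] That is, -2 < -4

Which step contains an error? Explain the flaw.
Step 2: Multiply both sides by -1: -2 < -4

Step 2 multiplies both sides by -1 but fails to reverse the inequality sign. When multiplying (or dividing) an inequality by a negative number, the direction must be reversed. Since 2 < 4, we should get -2 > -4, i.e., -2 > -4.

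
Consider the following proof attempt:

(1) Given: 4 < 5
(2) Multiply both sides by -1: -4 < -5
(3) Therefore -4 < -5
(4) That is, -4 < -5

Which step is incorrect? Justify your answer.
Step 2: Multiply both sides by -1: -4 < -5

Step 2 multiplies both sides by -1 but fails to reverse the inequality sign. When multiplying (or dividing) an inequality by a negative number, the direction must be reversed. Since 4 < 5, we should get -4 > -5, i.e., -4 > -5.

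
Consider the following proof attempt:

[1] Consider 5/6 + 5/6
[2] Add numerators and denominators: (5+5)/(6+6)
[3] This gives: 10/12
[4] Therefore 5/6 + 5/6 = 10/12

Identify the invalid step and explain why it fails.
Step 2: Add numerators and denominators: (5+5)/(6+6)

Step 2 incorrectly adds fractions by separately adding numerators and denominators. This is wrong. The correct method requires a common denominator: 5/6 + 5/6 = (5×6 + 5×6)/(6×6) = 60/36 = 5/3. The method used gives 10/12, which is different.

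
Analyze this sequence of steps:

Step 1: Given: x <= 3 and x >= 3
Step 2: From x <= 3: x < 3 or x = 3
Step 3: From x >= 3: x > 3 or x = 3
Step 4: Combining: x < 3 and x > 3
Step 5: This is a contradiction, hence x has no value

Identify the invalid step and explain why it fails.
Step 4: Combining: x < 3 and x > 3

Step 4 incorrectly combines the conditions. From x <= 3 and x >= 3, the intersection is x = 3. The error treats the 'or' cases as 'and' requirements. The correct conclusion is that x = 3 is the unique solution, not that no solution exists.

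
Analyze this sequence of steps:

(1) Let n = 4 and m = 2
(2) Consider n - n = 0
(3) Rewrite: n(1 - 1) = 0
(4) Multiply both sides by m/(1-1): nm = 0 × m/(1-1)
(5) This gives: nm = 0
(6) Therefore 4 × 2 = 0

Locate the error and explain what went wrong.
Step 4: Multiply both sides by m/(1-1): nm = 0 × m/(1-1)

Step 4 multiplies both sides by m/(1-1). However, 1-1 = 0, so this is multiplication by m/0, which is undefined. We cannot multiply by an undefined expression.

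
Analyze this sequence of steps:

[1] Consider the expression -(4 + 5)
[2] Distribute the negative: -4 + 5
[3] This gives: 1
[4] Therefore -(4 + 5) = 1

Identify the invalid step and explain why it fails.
Step 2: Distribute the negative: -4 + 5

Step 2 incorrectly distributes the negative sign. The correct distribution is -(4 + 5) = -4 - 5 = -9. The negative must be applied to both terms, not just the first. The error treats -(4 + 5) as -4 + 5, which equals 1 instead of -9.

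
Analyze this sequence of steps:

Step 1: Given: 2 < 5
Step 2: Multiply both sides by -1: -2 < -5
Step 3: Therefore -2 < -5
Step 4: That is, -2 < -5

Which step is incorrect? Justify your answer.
Step 2: Multiply both sides by -1: -2 < -5

Step 2 multiplies both sides by -1 but fails to reverse the inequality sign. When multiplying (or dividing) an inequality by a negative number, the direction must be reversed. Since 2 < 5, we should get -2 > -5, i.e., -2 > -5.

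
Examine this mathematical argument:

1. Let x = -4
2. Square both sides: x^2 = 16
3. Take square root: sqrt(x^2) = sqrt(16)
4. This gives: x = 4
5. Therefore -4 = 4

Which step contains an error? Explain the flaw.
Step 4: This gives: x = 4

Step 4 incorrectly states that sqrt(x^2) = x. The correct identity is sqrt(x^2) = |x|. Since x = -4 < 0, we have sqrt(x^2) = |-4| = 4, not x = -4.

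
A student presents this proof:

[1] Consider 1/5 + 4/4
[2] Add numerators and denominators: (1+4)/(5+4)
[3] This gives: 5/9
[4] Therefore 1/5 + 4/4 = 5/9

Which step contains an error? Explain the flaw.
Step 2: Add numerators and denominators: (1+4)/(5+4)

Step 2 incorrectly adds fractions by separately adding numerators and denominators. This is wrong. The correct method requires a common denominator: 1/5 + 4/4 = (1×4 + 4×5)/(5×4) = 24/20 = 6/5. The method used gives 5/9, which is different.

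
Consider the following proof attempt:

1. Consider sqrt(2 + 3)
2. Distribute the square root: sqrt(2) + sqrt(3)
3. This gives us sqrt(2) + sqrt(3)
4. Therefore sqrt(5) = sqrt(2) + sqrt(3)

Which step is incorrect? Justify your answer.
Step 2: Distribute the square root: sqrt(2) + sqrt(3)

Step 2 incorrectly 'distributes' the square root over addition. The square root function does not distribute: sqrt(a + b) ≠ sqrt(a) + sqrt(b). In fact, sqrt(2 + 3) = sqrt(5) ≈ 2.2361, while sqrt(2) + sqrt(3) ≈ 3.1463.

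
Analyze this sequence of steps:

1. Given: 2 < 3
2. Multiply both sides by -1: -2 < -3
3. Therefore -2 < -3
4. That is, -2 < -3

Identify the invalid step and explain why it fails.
Step 2: Multiply both sides by -1: -2 < -3

Step 2 multiplies both sides by -1 but fails to reverse the inequality sign. When multiplying (or dividing) an inequality by a negative number, the direction must be reversed. Since 2 < 3, we should get -2 > -3, i.e., -2 > -3.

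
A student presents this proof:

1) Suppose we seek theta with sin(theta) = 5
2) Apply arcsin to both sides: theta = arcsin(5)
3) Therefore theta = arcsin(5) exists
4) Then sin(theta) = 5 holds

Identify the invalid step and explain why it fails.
Step 2: Apply arcsin to both sides: theta = arcsin(5)

Step 2 applies arcsin to 5. However, arcsin(x) is only defined for x in [-1, 1] because sin(theta) can only produce values in that range. Since |5| > 1, arcsin(5) is undefined. There is no angle whose sine equals 5.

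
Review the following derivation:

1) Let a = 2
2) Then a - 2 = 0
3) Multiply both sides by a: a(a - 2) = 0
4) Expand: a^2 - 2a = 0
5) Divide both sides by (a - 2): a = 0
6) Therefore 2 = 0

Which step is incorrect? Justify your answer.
Step 5: Divide both sides by (a - 2): a = 0

Step 5 divides both sides by (a - 2). However, since a = 2, we have (a - 2) = 0. Division by zero is undefined, making this step invalid.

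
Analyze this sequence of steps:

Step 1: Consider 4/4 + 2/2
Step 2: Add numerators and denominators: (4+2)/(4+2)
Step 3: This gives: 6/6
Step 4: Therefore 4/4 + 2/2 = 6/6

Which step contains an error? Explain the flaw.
Step 2: Add numerators and denominators: (4+2)/(4+2)

Step 2 incorrectly adds fractions by separately adding numerators and denominators. This is wrong. The correct method requires a common denominator: 4/4 + 2/2 = (4×2 + 2×4)/(4×2) = 16/8 = 2. The method used gives 6/6, which is different.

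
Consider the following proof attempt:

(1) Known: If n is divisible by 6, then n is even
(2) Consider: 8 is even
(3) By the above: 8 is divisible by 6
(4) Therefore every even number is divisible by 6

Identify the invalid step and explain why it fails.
Step 3: By the above: 8 is divisible by 6

Step 3 commits the fallacy of affirming the consequent. The known fact 'divisible by 6 → even' does NOT imply 'even → divisible by 6'. That would be the converse, which is false. For example, 8 is even but 8 ÷ 6 = 1.33, which is not an integer.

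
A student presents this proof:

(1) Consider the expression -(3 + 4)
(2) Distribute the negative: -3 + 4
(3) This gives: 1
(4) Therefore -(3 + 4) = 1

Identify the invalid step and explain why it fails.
Step 2: Distribute the negative: -3 + 4

Step 2 incorrectly distributes the negative sign. The correct distribution is -(3 + 4) = -3 - 4 = -7. The negative must be applied to both terms, not just the first. The error treats -(3 + 4) as -3 + 4, which equals 1 instead of -7.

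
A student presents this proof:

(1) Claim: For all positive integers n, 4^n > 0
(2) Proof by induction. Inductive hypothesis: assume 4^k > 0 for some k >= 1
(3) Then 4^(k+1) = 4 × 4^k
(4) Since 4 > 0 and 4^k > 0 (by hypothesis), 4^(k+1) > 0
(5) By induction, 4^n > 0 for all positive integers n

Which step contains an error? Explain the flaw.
Step 5: By induction, 4^n > 0 for all positive integers n

Step 5 concludes the proof by induction, but no base case was ever established. A valid induction proof requires: (1) a base case proving 4^1 > 0, and (2) an inductive step showing IF 4^k > 0 THEN 4^(k+1) > 0. Steps 2-4 correctly establish the inductive step, but without the base case the conclusion in step 5 does not follow.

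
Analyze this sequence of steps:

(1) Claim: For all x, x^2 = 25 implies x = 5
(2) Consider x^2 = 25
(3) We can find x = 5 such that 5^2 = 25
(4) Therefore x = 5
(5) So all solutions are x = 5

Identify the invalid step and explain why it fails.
Step 4: Therefore x = 5

Step 4 incorrectly concludes that x = 5 is the only solution. The proof shows that x = 5 is A solution (existence), but does not show it is the ONLY solution (uniqueness). In fact, x = -5 is also a solution since (-5)^2 = 25. Finding one solution doesn't prove there are no others.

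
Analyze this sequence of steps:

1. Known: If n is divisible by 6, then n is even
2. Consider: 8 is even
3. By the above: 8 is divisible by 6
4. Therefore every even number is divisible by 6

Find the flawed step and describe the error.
Step 3: By the above: 8 is divisible by 6

Step 3 commits the fallacy of affirming the consequent. The known fact 'divisible by 6 → even' does NOT imply 'even → divisible by 6'. That would be the converse, which is false. For example, 8 is even but 8 ÷ 6 = 1.33, which is not an integer.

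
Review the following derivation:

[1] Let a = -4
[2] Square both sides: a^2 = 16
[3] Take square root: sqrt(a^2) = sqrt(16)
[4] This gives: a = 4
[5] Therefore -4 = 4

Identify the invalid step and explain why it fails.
Step 4: This gives: a = 4

Step 4 incorrectly states that sqrt(a^2) = a. The correct identity is sqrt(a^2) = |a|. Since a = -4 < 0, we have sqrt(a^2) = |-4| = 4, not a = -4.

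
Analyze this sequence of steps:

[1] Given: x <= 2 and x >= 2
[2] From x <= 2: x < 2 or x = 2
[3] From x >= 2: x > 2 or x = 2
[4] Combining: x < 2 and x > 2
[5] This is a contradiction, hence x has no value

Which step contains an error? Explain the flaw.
Step 4: Combining: x < 2 and x > 2

Step 4 incorrectly combines the conditions. From x <= 2 and x >= 2, the intersection is x = 2. The error treats the 'or' cases as 'and' requirements. The correct conclusion is that x = 2 is the unique solution, not that no solution exists.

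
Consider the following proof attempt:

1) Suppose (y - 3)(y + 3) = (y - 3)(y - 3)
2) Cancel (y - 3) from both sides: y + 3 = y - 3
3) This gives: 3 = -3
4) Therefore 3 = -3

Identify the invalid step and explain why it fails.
Step 2: Cancel (y - 3) from both sides: y + 3 = y - 3

Step 2 cancels (y - 3) from both sides. This is only valid if (y - 3) ≠ 0, i.e., y ≠ 3. When y = 3, both sides equal zero regardless of the other factors. The correct approach requires considering y = 3 as a separate case.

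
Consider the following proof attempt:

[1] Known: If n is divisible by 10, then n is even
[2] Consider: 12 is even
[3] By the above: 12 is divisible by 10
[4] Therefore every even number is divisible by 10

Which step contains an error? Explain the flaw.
Step 3: By the above: 12 is divisible by 10

Step 3 commits the fallacy of affirming the consequent. The known fact 'divisible by 10 → even' does NOT imply 'even → divisible by 10'. That would be the converse, which is false. For example, 12 is even but 12 ÷ 10 = 1.20, which is not an integer.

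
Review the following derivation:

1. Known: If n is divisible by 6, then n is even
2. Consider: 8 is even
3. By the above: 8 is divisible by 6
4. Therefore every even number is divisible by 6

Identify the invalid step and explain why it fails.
Step 3: By the above: 8 is divisible by 6

Step 3 commits the fallacy of affirming the consequent. The known fact 'divisible by 6 → even' does NOT imply 'even → divisible by 6'. That would be the converse, which is false. For example, 8 is even but 8 ÷ 6 = 1.33, which is not an integer.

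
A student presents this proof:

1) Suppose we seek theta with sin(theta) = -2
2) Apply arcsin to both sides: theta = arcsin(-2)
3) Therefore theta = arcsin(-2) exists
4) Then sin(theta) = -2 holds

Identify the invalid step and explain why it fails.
Step 2: Apply arcsin to both sides: theta = arcsin(-2)

Step 2 applies arcsin to -2. However, arcsin(x) is only defined for x in [-1, 1] because sin(theta) can only produce values in that range. Since |-2| > 1, arcsin(-2) is undefined. There is no angle whose sine equals -2.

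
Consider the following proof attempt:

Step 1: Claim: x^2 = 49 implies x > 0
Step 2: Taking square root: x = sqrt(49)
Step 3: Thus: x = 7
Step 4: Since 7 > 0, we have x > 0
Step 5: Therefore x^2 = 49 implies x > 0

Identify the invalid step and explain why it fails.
Step 2: Taking square root: x = sqrt(49)

Step 2 takes the square root and assumes the positive root only. The equation x^2 = 49 actually has two solutions: x = 7 and x = -7. The proof silently assumes x > 0 without justification, then uses this assumption to conclude x > 0, which is circular. The counterexample x = -7 shows the claim is false.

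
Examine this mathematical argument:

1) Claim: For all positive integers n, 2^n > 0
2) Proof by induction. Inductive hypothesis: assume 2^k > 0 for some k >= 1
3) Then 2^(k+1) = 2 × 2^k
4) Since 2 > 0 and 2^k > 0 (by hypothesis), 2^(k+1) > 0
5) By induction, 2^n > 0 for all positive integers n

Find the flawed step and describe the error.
Step 5: By induction, 2^n > 0 for all positive integers n

Step 5 concludes the proof by induction, but no base case was ever established. A valid induction proof requires: (1) a base case proving 2^1 > 0, and (2) an inductive step showing IF 2^k > 0 THEN 2^(k+1) > 0. Steps 2-4 correctly establish the inductive step, but without the base case the conclusion in step 5 does not follow.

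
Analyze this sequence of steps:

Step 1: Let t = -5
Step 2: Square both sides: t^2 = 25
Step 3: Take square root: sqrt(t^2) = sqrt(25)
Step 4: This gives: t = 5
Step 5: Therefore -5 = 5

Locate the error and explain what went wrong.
Step 4: This gives: t = 5

Step 4 incorrectly states that sqrt(t^2) = t. The correct identity is sqrt(t^2) = |t|. Since t = -5 < 0, we have sqrt(t^2) = |-5| = 5, not t = -5.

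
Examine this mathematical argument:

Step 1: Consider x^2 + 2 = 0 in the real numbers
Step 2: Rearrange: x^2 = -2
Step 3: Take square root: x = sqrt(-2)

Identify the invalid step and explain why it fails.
Step 3: Take square root: x = sqrt(-2)

Step 3 takes the square root of -2, which is negative. In the real number system, the square root of a negative number is undefined. The equation x^2 + 2 = 0 has no real solutions. Square roots of negative numbers only exist in the complex numbers.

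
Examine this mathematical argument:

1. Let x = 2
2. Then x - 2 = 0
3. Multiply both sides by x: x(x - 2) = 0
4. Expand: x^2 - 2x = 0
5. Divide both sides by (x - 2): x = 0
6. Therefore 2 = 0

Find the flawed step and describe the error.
Step 5: Divide both sides by (x - 2): x = 0

Step 5 divides both sides by (x - 2). However, since x = 2, we have (x - 2) = 0. Division by zero is undefined, making this step invalid.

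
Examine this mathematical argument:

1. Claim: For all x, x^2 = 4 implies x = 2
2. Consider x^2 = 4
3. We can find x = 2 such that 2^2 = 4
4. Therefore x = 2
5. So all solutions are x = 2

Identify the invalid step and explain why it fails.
Step 4: Therefore x = 2

Step 4 incorrectly concludes that x = 2 is the only solution. The proof shows that x = 2 is A solution (existence), but does not show it is the ONLY solution (uniqueness). In fact, x = -2 is also a solution since (-2)^2 = 4. Finding one solution doesn't prove there are no others.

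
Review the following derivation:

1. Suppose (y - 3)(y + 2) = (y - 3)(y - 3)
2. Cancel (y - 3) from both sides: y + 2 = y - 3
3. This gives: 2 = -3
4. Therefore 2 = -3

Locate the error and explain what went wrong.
Step 2: Cancel (y - 3) from both sides: y + 2 = y - 3

Step 2 cancels (y - 3) from both sides. This is only valid if (y - 3) ≠ 0, i.e., y ≠ 3. When y = 3, both sides equal zero regardless of the other factors. The correct approach requires considering y = 3 as a separate case.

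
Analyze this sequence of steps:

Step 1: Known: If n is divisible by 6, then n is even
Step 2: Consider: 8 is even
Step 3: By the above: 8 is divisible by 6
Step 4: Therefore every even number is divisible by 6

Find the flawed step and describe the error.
Step 3: By the above: 8 is divisible by 6

Step 3 commits the fallacy of affirming the consequent. The known fact 'divisible by 6 → even' does NOT imply 'even → divisible by 6'. That would be the converse, which is false. For example, 8 is even but 8 ÷ 6 = 1.33, which is not an integer.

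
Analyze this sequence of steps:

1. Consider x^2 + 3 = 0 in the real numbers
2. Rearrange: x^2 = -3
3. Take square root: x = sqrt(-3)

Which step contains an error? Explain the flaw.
Step 3: Take square root: x = sqrt(-3)

Step 3 takes the square root of -3, which is negative. In the real number system, the square root of a negative number is undefined. The equation x^2 + 3 = 0 has no real solutions. Square roots of negative numbers only exist in the complex numbers.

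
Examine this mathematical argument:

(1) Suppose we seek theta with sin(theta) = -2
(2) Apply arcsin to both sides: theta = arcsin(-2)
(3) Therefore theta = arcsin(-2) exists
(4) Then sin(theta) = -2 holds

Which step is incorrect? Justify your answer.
Step 2: Apply arcsin to both sides: theta = arcsin(-2)

Step 2 applies arcsin to -2. However, arcsin(x) is only defined for x in [-1, 1] because sin(theta) can only produce values in that range. Since |-2| > 1, arcsin(-2) is undefined. There is no angle whose sine equals -2.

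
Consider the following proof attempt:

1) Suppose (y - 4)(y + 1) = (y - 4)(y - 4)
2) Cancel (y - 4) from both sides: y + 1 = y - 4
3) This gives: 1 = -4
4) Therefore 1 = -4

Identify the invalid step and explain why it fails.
Step 2: Cancel (y - 4) from both sides: y + 1 = y - 4

Step 2 cancels (y - 4) from both sides. This is only valid if (y - 4) ≠ 0, i.e., y ≠ 4. When y = 4, both sides equal zero regardless of the other factors. The correct approach requires considering y = 4 as a separate case.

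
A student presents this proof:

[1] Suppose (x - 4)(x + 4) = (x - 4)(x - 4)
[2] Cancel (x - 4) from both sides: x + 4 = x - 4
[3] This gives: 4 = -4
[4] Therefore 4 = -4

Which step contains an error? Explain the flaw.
Step 2: Cancel (x - 4) from both sides: x + 4 = x - 4

Step 2 cancels (x - 4) from both sides. This is only valid if (x - 4) ≠ 0, i.e., x ≠ 4. When x = 4, both sides equal zero regardless of the other factors. The correct approach requires considering x = 4 as a separate case.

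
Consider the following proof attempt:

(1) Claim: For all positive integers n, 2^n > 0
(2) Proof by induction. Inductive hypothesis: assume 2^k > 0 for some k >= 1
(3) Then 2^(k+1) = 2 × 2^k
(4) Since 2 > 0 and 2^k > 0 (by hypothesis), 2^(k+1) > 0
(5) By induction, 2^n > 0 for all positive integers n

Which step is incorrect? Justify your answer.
Step 5: By induction, 2^n > 0 for all positive integers n

Step 5 concludes the proof by induction, but no base case was ever established. A valid induction proof requires: (1) a base case proving 2^1 > 0, and (2) an inductive step showing IF 2^k > 0 THEN 2^(k+1) > 0. Steps 2-4 correctly establish the inductive step, but without the base case the conclusion in step 5 does not follow.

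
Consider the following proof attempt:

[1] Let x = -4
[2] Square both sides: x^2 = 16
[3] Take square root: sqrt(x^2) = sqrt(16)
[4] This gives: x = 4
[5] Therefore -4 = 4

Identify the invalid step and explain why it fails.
Step 4: This gives: x = 4

Step 4 incorrectly states that sqrt(x^2) = x. The correct identity is sqrt(x^2) = |x|. Since x = -4 < 0, we have sqrt(x^2) = |-4| = 4, not x = -4.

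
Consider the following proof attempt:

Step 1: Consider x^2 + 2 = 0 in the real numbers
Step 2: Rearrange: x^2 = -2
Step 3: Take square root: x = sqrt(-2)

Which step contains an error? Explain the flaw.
Step 3: Take square root: x = sqrt(-2)

Step 3 takes the square root of -2, which is negative. In the real number system, the square root of a negative number is undefined. The equation x^2 + 2 = 0 has no real solutions. Square roots of negative numbers only exist in the complex numbers.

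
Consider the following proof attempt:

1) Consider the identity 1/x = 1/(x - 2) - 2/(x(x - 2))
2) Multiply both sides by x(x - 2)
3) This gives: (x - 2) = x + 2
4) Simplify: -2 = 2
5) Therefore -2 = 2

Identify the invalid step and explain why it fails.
Step 3: This gives: (x - 2) = x + 2

Step 3 makes a sign error when clearing denominators. Multiplying -2/(x(x - 2)) by x(x - 2) gives -2, not +2. The correct result is (x - 2) = x - 2, which is trivially true, not (x - 2) = x + 2. (Step 1 is a valid identity: 1/(x - 2) - 2/(x(x - 2)) = (x - 2)/(x(x - 2)) = 1/x.)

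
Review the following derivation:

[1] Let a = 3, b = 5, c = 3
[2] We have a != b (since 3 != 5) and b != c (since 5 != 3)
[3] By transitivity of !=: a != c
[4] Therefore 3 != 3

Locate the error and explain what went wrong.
Step 3: By transitivity of !=: a != c

Step 3 incorrectly applies transitivity to the '!=' relation. Transitivity states: if a R b and b R c, then a R c. However, '!=' is not transitive. Counterexample: 3 != 5 and 5 != 3, but 3 = 3 (both equal 3). Transitivity holds for relations like <, <=, =, but not for !=.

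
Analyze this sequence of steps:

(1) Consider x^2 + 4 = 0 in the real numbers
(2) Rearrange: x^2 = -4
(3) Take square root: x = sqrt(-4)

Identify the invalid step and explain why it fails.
Step 3: Take square root: x = sqrt(-4)

Step 3 takes the square root of -4, which is negative. In the real number system, the square root of a negative number is undefined. The equation x^2 + 4 = 0 has no real solutions. Square roots of negative numbers only exist in the complex numbers.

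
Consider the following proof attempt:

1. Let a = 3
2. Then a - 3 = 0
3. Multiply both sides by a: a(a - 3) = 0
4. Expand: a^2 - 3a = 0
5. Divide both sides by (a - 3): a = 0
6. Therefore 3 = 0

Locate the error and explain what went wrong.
Step 5: Divide both sides by (a - 3): a = 0

Step 5 divides both sides by (a - 3). However, since a = 3, we have (a - 3) = 0. Division by zero is undefined, making this step invalid.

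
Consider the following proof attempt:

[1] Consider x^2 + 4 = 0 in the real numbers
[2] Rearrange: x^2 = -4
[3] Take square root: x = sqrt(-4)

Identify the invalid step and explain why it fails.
Step 3: Take square root: x = sqrt(-4)

Step 3 takes the square root of -4, which is negative. In the real number system, the square root of a negative number is undefined. The equation x^2 + 4 = 0 has no real solutions. Square roots of negative numbers only exist in the complex numbers.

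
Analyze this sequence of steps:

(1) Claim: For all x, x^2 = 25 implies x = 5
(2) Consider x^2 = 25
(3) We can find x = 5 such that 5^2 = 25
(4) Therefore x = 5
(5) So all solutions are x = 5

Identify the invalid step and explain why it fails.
Step 4: Therefore x = 5

Step 4 incorrectly concludes that x = 5 is the only solution. The proof shows that x = 5 is A solution (existence), but does not show it is the ONLY solution (uniqueness). In fact, x = -5 is also a solution since (-5)^2 = 25. Finding one solution doesn't prove there are no others.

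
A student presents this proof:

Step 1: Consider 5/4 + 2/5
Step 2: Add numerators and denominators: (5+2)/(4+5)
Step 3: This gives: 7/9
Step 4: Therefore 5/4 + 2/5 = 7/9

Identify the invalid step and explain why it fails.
Step 2: Add numerators and denominators: (5+2)/(4+5)

Step 2 incorrectly adds fractions by separately adding numerators and denominators. This is wrong. The correct method requires a common denominator: 5/4 + 2/5 = (5×5 + 2×4)/(4×5) = 33/20 = 33/20. The method used gives 7/9, which is different.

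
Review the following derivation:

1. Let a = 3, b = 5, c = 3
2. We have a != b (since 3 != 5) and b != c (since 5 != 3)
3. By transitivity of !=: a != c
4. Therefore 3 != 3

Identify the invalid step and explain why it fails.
Step 3: By transitivity of !=: a != c

Step 3 incorrectly applies transitivity to the '!=' relation. Transitivity states: if a R b and b R c, then a R c. However, '!=' is not transitive. Counterexample: 3 != 5 and 5 != 3, but 3 = 3 (both equal 3). Transitivity holds for relations like <, <=, =, but not for !=.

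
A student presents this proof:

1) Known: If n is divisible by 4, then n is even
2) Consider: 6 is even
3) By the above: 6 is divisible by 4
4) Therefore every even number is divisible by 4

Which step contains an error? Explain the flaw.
Step 3: By the above: 6 is divisible by 4

Step 3 commits the fallacy of affirming the consequent. The known fact 'divisible by 4 → even' does NOT imply 'even → divisible by 4'. That would be the converse, which is false. For example, 6 is even but 6 ÷ 4 = 1.50, which is not an integer.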